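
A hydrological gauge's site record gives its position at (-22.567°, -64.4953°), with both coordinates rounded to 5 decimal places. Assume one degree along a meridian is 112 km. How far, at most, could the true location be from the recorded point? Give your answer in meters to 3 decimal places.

Rounding to 5 decimal places leaves each coordinate within ±5e-06° of the true value.
North–south component: 5e-06° × 112000 = 0.56 m.
East–west component at 22.567°: 5e-06° × 112000 × cos 22.567° ≈ 5e-06 × 103424 ≈ 0.517122 m.
The two errors are perpendicular, so the maximum displacement is √(0.56² + 0.517122²) ≈ 0.762243 m.

0.762 meters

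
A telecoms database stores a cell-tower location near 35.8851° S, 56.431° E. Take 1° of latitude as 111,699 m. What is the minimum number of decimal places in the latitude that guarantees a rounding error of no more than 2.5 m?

5 decimal places

One degree of latitude covers 111699 m.
With N decimal places the half-ulp bound is 0.5·10⁻ᴺ°, or 0.5·10⁻ᴺ × 111699 m on the ground.
Setting 55849.5 × 10⁻ᴺ ≤ 2.5 gives 10ᴺ ≥ 2.234e+04, i.e. N ≥ 4.35.
At 4 places the error can reach 5.58 m, but 5 places keeps it to 0.558 m.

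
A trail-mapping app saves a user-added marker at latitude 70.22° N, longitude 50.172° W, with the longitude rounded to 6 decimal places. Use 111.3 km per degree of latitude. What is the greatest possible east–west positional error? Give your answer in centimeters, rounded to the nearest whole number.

Rounding to 6 decimal places leaves the longitude within ±5e-07° of the true value.
Parallels shrink by cos φ, so at 70.22° a degree of longitude is 111300 × 0.3384 ≈ 37665 m.
East–west error: 5e-07° × 37665 m/° ≈ 0.0188325 m.
That is 0.0188325 m = 1.8832 cm.

2 centimeters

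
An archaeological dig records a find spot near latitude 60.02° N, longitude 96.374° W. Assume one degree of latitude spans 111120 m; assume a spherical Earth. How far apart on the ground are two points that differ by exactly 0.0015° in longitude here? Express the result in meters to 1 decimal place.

83.3 meters

0.0015° of longitude at 60.02° is 0.0015 × 111120 × cos 60.02° ≈ 0.0015 × 55526.4 = 83.2896 m.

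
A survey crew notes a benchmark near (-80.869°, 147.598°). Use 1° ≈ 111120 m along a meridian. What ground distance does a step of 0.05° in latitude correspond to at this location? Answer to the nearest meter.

0.05° × 111120 m/° = 5556 m.

5556 meters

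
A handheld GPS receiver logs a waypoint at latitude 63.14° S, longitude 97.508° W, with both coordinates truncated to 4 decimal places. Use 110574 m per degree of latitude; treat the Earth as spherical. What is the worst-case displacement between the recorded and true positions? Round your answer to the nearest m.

Truncating at 4 decimal places can drop up to a full unit in the last place, so each coordinate may be off by as much as 0.0001°.
North–south component: 0.0001° × 110574 = 11.0574 m.
Longitude error → 0.0001 × 110574 × cos 63.14° = 0.0001 × 110574 × 0.4518 ≈ 4.99587 m.
Worst case both components are at the extreme and orthogonal: √(11.0574² + 4.99587²) ≈ 12.1336 m.

12 m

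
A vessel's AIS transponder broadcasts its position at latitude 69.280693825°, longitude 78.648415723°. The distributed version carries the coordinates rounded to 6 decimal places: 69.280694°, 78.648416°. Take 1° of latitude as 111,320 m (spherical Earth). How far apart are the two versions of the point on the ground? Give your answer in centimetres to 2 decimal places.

Δlat = 69.280693825 − 69.280694 = -0.000000175°; Δlon = 78.648415723 − 78.648416 = -0.000000277°.
N–S: -0.000000175° × 111320 m/° = -0.019481 m.
E–W at 69.2807°: -0.000000277° × 111320 × cos 69.2807° = -0.000000277 × 111320 × 0.3538 ≈ -0.0109093 m.
Combined displacement = (0.019481² + 0.0109093²)^½ ≈ 0.0223276 m.
That is 0.0223276 m = 2.2328 cm.

2.23 centimetres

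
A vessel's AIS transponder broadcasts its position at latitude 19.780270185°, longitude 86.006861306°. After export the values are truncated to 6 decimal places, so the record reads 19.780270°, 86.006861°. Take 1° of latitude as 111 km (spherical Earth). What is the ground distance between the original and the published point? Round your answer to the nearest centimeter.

Δlat = 19.780270185 − 19.780270 = +0.000000185°; Δlon = 86.006861306 − 86.006861 = +0.000000306°.
N–S: 0.000000185° × 111000 m/° = 0.020535 m.
E–W at 19.7803°: 0.000000306° × 111000 × cos 19.7803° = 0.000000306 × 111000 × 0.9410 ≈ 0.0319619 m.
Combined displacement = (0.020535² + 0.0319619²)^½ ≈ 0.0379901 m.
That is 0.0379901 m = 3.799 cm.

4 centimeters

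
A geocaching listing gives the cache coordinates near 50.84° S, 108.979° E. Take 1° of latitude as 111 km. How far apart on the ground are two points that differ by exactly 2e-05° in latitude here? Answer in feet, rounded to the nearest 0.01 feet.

7.28 feet

2e-05° × 111000 m/° = 2.22 m.
In feet: 2.22 m ÷ 0.3048 ≈ 7.2835 ft.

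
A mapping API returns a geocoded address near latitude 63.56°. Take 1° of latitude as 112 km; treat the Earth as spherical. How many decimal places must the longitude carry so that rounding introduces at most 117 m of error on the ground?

At 63.56° one degree of longitude covers 112000 × cos 63.56° ≈ 112000 × 0.4453 ≈ 49869.2 m.
With N decimal places the half-ulp bound is 0.5·10⁻ᴺ°, or 0.5·10⁻ᴺ × 49869.2 m on the ground.
Need 0.5 × 49869.2 × 10⁻ᴺ ≤ 117 → 10⁻ᴺ ≤ 4.692e-03, so N ≥ 2.33.
At 2 places the error can reach 249 m, but 3 places keeps it to 24.9 m.

3 decimal places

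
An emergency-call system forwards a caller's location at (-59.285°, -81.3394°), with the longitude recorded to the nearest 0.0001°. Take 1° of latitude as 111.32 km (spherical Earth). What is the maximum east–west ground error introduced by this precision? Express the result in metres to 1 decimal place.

Rounding to 4 decimal places leaves the longitude within ±5e-05° of the true value.
At latitude 59.285° a degree of longitude spans 111320 m × cos 59.285° = 111320 × 0.5108 ≈ 56858.7 m.
Maximum E–W displacement: 5e-05 × 56858.7 = 2.84293 m.

2.8 metres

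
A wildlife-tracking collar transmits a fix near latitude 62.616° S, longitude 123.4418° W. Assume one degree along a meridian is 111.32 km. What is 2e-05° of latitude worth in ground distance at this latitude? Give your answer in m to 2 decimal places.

2.23 m

Along a meridian 2e-05° is 2e-05 × 111320 = 2.2264 m.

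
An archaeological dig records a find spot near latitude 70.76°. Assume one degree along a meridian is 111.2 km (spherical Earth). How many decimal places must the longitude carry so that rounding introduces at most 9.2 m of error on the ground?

4 decimal places

At 70.76° one degree of longitude covers 111200 × cos 70.76° ≈ 111200 × 0.3295 ≈ 36643.3 m.
Rounding to N decimal places gives at most 0.5 × 10⁻ᴺ degrees of error, i.e. 0.5 × 10⁻ᴺ × 36643.3 m.
Need 0.5 × 36643.3 × 10⁻ᴺ ≤ 9.2 → 10⁻ᴺ ≤ 5.021e-04, so N ≥ 3.30.
So 4 decimal places suffice (1.83 m); 3 would allow up to 18.3 m.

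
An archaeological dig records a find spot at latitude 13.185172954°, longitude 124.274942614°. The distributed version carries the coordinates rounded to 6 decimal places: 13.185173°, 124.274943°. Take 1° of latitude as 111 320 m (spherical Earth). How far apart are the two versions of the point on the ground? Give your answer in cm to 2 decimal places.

Δlat = 13.185172954 − 13.185173 = -0.000000046°; Δlon = 124.274942614 − 124.274943 = -0.000000386°.
North–south shift: -0.000000046 × 111320 = -0.00512072 m.
East–west at this latitude: -0.000000386° × 111320 × cos 13.1852° ≈ -0.000000386 × 108385 = -0.0418368 m.
Distance: √(0.00512072² + 0.0418368²) ≈ 0.042149 m.
That is 0.042149 m = 4.2149 cm.

4.21 cm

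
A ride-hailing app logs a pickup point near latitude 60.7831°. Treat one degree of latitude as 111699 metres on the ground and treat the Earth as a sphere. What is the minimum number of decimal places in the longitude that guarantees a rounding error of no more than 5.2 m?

4 decimal places

At 60.7831° one degree of longitude covers 111699 × cos 60.7831° ≈ 111699 × 0.4881 ≈ 54522.2 m.
N decimal places → at most half a unit in the last place, 0.5 × 10⁻ᴺ° = 54522.2/2 × 10⁻ᴺ m.
Need 0.5 × 54522.2 × 10⁻ᴺ ≤ 5.2 → 10⁻ᴺ ≤ 1.907e-04, so N ≥ 3.72.
So 4 decimal places suffice (2.73 m); 3 would allow up to 27.3 m.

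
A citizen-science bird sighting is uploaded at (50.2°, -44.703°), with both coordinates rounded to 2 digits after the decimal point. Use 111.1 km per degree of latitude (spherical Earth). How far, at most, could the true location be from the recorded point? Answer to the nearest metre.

660 metres

Rounding to 2 decimal places leaves each coordinate within ±0.005° of the true value.
North–south component: 0.005° × 111100 = 555.5 m.
East–west component at 50.2°: 0.005° × 111100 × cos 50.2° ≈ 0.005 × 71116.2 ≈ 355.581 m.
Combining orthogonally: (555.5² + 355.581²)^½ ≈ 659.559 m.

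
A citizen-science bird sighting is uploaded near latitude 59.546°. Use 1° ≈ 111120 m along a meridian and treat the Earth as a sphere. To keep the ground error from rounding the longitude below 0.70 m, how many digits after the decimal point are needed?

At 59.546° one degree of longitude covers 111120 × cos 59.546° ≈ 111120 × 0.5068 ≈ 56320.8 m.
With N decimal places the half-ulp bound is 0.5·10⁻ᴺ°, or 0.5·10⁻ᴺ × 56320.8 m on the ground.
Setting 28160.4 × 10⁻ᴺ ≤ 0.70 gives 10ᴺ ≥ 4.023e+04, i.e. N ≥ 4.60.
So 5 decimal places suffice (0.282 m); 4 would allow up to 2.82 m.

5 decimal places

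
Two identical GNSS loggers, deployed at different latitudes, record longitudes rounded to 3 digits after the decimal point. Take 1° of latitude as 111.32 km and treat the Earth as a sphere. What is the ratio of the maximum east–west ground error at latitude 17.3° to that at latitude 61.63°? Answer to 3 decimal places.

Rounding to 3 decimal places leaves the longitude within ±0.0005° of the true value.
Error at 17.3° = 0.0005° × 111320 × cos 17.3° ≈ 55.66 × 0.9548 = 53.142 m.
Error at 61.63° = 0.0005° × 111320 × cos 61.63° ≈ 55.66 × 0.4752 = 26.448 m.
The ratio reduces to cos 17.3° / cos 61.63° = 0.9548/0.4752 ≈ 2.0093.

2.009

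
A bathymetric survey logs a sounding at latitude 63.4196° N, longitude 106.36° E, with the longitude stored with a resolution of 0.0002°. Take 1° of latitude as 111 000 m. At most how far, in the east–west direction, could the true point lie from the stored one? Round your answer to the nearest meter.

5 meters

With a 0.0002° grid the true value lies within half a step, ±0.0002°/2 = ±0.0001°, of the stored one.
Parallels shrink by cos φ, so at 63.4196° a degree of longitude is 111000 × 0.4475 ≈ 49667.3 m.
East–west error: 0.0001° × 49667.3 m/° ≈ 4.96673 m.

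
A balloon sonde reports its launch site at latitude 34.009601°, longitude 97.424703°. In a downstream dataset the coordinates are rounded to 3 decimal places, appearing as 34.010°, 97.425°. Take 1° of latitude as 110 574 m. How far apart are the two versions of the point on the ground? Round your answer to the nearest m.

52 m

Δlat = 34.009601 − 34.010 = -0.000399°; Δlon = 97.424703 − 97.425 = -0.000297°.
N–S: -0.000399° × 110574 m/° = -44.119 m.
East–west at this latitude: -0.000297° × 110574 × cos 34.01° ≈ -0.000297 × 91659.2 = -27.2228 m.
Hypotenuse of the two orthogonal shifts: √(44.119² + 27.2228²) = 51.8418 m.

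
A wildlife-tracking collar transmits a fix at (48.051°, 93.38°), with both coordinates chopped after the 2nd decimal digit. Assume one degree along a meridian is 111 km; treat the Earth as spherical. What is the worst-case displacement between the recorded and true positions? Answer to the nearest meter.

1335 meters

Truncating at 2 decimal places can drop up to a full unit in the last place, so each coordinate may be off by as much as 0.01°.
N–S: 0.01° × 111000 m/° = 1110 m.
Longitude error → 0.01 × 111000 × cos 48.051° = 0.01 × 111000 × 0.6685 ≈ 742 m.
Combining orthogonally: (1110² + 742²)^½ ≈ 1335.16 m.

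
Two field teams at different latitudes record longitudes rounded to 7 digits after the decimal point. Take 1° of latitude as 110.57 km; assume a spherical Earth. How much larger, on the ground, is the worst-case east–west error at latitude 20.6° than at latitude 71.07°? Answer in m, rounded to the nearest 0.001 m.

Rounding to 7 decimal places leaves the longitude within ±5e-08° of the true value.
Error at 20.6° = 5e-08° × 110570 × cos 20.6° ≈ 0.0055285 × 0.9361 = 0.005175 m.
At 71.07°: 5e-08° × 110570 × cos 71.07° = 5e-08 × 110570 × 0.3244 ≈ 0.0017935 m.
Difference: 0.005175 − 0.0017935 = 0.0033815 m.

0.003 m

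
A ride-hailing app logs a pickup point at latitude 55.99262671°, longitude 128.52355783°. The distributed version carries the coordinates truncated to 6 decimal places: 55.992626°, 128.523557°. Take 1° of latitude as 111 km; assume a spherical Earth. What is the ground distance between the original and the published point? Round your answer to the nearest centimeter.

The latitude changed by +0.00000071° and the longitude by +0.00000083°.
North–south shift: 0.00000071 × 111000 = 0.07881 m.
East–west at this latitude: 0.00000083° × 111000 × cos 55.9926° ≈ 0.00000083 × 62082.3 = 0.0515283 m.
Hypotenuse of the two orthogonal shifts: √(0.07881² + 0.0515283²) = 0.0941604 m.
That is 0.0941604 m = 9.416 cm.

9 centimeters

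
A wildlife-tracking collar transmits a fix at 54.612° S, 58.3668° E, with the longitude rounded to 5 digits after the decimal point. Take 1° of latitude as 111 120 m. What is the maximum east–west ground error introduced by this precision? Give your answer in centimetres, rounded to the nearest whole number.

32 centimetres

Rounding to 5 decimal places leaves the longitude within ±5e-06° of the true value.
At latitude 54.612° a degree of longitude spans 111120 m × cos 54.612° = 111120 × 0.5791 ≈ 64350.8 m.
Maximum E–W displacement: 5e-06 × 64350.8 = 0.321754 m.
That is 0.321754 m = 32.175 cm.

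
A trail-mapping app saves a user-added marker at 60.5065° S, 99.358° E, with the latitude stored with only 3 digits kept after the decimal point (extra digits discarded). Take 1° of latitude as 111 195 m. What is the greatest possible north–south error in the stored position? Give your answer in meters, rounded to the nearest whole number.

111 meters

Truncating at 3 decimal places can drop up to a full unit in the last place, so the latitude may be off by as much as 0.001°.
Along the meridian that is 0.001° × 111195 m/° = 111.195 m.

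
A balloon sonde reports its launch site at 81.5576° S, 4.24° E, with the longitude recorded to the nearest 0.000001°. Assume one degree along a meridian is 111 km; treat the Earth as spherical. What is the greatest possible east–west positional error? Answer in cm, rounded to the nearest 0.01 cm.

0.81 cm

Rounding to 6 decimal places leaves the longitude within ±5e-07° of the true value.
Parallels shrink by cos φ, so at 81.5576° a degree of longitude is 111000 × 0.1468 ≈ 16296.5 m.
So at most 5e-07° × 16296.5 ≈ 0.00814824 m east–west.
That is 0.00814824 m = 0.81482 cm.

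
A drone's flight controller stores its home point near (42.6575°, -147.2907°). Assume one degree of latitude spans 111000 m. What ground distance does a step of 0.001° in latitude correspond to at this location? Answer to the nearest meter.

Along a meridian 0.001° is 0.001 × 111000 = 111 m.

111 meters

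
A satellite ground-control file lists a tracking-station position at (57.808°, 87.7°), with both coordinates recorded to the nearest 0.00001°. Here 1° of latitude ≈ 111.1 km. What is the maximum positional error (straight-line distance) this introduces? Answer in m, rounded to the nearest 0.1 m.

0.6 m

Rounding to 5 decimal places leaves each coordinate within ±5e-06° of the true value.
N–S: 5e-06° × 111100 m/° = 0.5555 m.
E–W at 57.808°: 5e-06° × 111100 × cos 57.808° = 5e-06 × 111100 × 0.5328 ≈ 0.295947 m.
Combining orthogonally: (0.5555² + 0.295947²)^½ ≈ 0.629416 m.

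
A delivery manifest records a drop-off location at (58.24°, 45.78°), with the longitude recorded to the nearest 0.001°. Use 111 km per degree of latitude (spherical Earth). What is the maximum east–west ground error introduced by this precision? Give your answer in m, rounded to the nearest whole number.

Rounding to 3 decimal places leaves the longitude within ±0.0005° of the true value.
One degree of longitude at 58.24° is 111000 × cos 58.24° ≈ 111000 × 0.5264 = 58426.2 m.
Maximum E–W displacement: 0.0005 × 58426.2 = 29.2131 m.

29 m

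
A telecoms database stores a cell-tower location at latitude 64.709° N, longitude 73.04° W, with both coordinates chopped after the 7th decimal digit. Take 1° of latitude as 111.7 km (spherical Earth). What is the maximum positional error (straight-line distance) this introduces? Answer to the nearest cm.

Truncating at 7 decimal places can drop up to a full unit in the last place, so each coordinate may be off by as much as 1e-07°.
N–S: 1e-07° × 111700 m/° = 0.01117 m.
Longitude error → 1e-07 × 111700 × cos 64.709° = 1e-07 × 111700 × 0.4272 ≈ 0.004772 m.
Combining orthogonally: (0.01117² + 0.004772²)^½ ≈ 0.0121466 m.
That is 0.0121466 m = 1.2147 cm.

1 cm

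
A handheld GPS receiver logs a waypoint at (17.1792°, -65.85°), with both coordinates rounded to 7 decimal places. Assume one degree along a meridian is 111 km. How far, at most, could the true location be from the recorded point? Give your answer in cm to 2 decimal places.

Rounding to 7 decimal places leaves each coordinate within ±5e-08° of the true value.
Latitude error → 5e-08 × 111000 = 0.00555 m along the meridian.
Longitude error → 5e-08 × 111000 × cos 17.1792° = 5e-08 × 111000 × 0.9554 ≈ 0.00530239 m.
The two errors are perpendicular, so the maximum displacement is √(0.00555² + 0.00530239²) ≈ 0.0076758 m.
That is 0.0076758 m = 0.76758 cm.

0.77 cm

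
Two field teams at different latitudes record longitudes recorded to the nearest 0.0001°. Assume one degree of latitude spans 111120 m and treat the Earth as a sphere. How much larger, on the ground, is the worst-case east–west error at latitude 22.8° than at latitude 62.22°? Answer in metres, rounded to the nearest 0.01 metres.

2.53 metres

Rounding to 4 decimal places leaves the longitude within ±5e-05° of the true value.
At 22.8°: 5e-05° × 111120 × cos 22.8° = 5e-05 × 111120 × 0.9219 ≈ 5.1219 m.
At 62.22°: 5e-05° × 111120 × cos 62.22° = 5e-05 × 111120 × 0.4661 ≈ 2.5895 m.
So the lower-latitude error exceeds the higher by 5.1219 − 2.5895 = 2.5323 m.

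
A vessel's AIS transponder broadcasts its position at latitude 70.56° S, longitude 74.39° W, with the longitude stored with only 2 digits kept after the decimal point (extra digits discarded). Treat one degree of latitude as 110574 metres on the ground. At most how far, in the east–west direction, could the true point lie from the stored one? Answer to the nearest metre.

Truncating at 2 decimal places can drop up to a full unit in the last place, so the longitude may be off by as much as 0.01°.
One degree of longitude at 70.56° is 110574 × cos 70.56° ≈ 110574 × 0.3328 = 36801.2 m.
East–west error: 0.01° × 36801.2 m/° ≈ 368.012 m.

368 metres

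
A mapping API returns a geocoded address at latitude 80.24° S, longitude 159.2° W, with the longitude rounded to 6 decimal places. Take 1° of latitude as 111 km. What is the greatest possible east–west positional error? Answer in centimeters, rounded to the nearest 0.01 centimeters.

Rounding to 6 decimal places leaves the longitude within ±5e-07° of the true value.
At latitude 80.24° a degree of longitude spans 111000 m × cos 80.24° = 111000 × 0.1695 ≈ 18816.9 m.
East–west error: 5e-07° × 18816.9 m/° ≈ 0.00940844 m.
That is 0.00940844 m = 0.94084 cm.

0.94 centimeters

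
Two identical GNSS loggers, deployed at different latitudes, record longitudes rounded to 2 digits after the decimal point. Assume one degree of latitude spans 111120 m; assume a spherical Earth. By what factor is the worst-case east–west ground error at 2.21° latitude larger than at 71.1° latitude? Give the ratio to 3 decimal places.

Rounding to 2 decimal places leaves the longitude within ±0.005° of the true value.
At 2.21°: 0.005° × 111120 × cos 2.21° = 0.005 × 111120 × 0.9993 ≈ 555.19 m.
At 71.1°: 0.005° × 111120 × cos 71.1° = 0.005 × 111120 × 0.3239 ≈ 179.97 m.
The ratio reduces to cos 2.21° / cos 71.1° = 0.9993/0.3239 ≈ 3.0849.

3.085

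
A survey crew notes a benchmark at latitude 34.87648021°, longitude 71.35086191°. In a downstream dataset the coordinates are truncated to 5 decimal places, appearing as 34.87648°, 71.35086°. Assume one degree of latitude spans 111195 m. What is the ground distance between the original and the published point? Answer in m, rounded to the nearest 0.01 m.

The latitude changed by +0.00000021° and the longitude by +0.00000191°.
N–S: 0.00000021° × 111195 m/° = 0.0233509 m.
E–W at 34.8765°: 0.00000191° × 111195 × cos 34.8765° = 0.00000191 × 111195 × 0.8204 ≈ 0.174236 m.
Hypotenuse of the two orthogonal shifts: √(0.0233509² + 0.174236²) = 0.175794 m.

0.18 m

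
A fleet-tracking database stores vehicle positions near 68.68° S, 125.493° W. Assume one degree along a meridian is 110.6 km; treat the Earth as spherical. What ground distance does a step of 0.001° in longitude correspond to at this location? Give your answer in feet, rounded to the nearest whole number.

132 feet

0.001° of longitude at 68.68° is 0.001 × 110600 × cos 68.68° ≈ 0.001 × 40211.6 = 40.2116 m.
In feet: 40.2116 m ÷ 0.3048 ≈ 131.93 ft.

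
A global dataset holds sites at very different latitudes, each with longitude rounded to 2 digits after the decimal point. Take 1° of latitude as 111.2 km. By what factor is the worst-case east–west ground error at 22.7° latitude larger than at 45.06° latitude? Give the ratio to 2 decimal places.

Rounding to 2 decimal places leaves the longitude within ±0.005° of the true value.
At 22.7°: 0.005° × 111200 × cos 22.7° = 0.005 × 111200 × 0.9225 ≈ 512.93 m.
At 45.06°: 0.005° × 111200 × cos 45.06° = 0.005 × 111200 × 0.7064 ≈ 392.74 m.
The ratio reduces to cos 22.7° / cos 45.06° = 0.9225/0.7064 ≈ 1.3060.

1.31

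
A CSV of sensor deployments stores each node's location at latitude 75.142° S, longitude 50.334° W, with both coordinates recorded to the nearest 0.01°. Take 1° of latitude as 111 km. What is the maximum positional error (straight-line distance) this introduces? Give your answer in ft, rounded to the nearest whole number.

Rounding to 2 decimal places leaves each coordinate within ±0.005° of the true value.
Latitude error → 0.005 × 111000 = 555 m along the meridian.
E–W at 75.142°: 0.005° × 111000 × cos 75.142° = 0.005 × 111000 × 0.2564 ≈ 142.316 m.
Worst case both components are at the extreme and orthogonal: √(555² + 142.316²) ≈ 572.956 m.
In feet: 572.956 m ÷ 0.3048 ≈ 1879.8 ft.

1880 ft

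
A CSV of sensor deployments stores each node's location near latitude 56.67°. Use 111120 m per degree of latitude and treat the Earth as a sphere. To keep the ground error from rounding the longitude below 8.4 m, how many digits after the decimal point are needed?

At 56.67° one degree of longitude covers 111120 × cos 56.67° ≈ 111120 × 0.5495 ≈ 61056 m.
N decimal places → at most half a unit in the last place, 0.5 × 10⁻ᴺ° = 61056/2 × 10⁻ᴺ m.
Need 0.5 × 61056 × 10⁻ᴺ ≤ 8.4 → 10⁻ᴺ ≤ 2.752e-04, so N ≥ 3.56.
At 3 places the error can reach 30.5 m, but 4 places keeps it to 3.05 m.

4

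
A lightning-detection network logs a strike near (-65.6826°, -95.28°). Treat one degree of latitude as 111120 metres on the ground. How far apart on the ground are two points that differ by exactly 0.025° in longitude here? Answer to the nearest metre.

1144 metres

One degree of longitude here spans 111120 × cos 65.6826° = 111120 × 0.4118 ≈ 45758.2 m; 0.025° of that is 1143.96 m.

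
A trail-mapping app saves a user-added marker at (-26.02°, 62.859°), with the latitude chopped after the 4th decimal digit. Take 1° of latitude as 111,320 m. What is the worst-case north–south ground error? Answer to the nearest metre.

11 metres

Truncating at 4 decimal places can drop up to a full unit in the last place, so the latitude may be off by as much as 0.0001°.
North–south distance: 0.0001° × 111320 m/° = 11.132 m.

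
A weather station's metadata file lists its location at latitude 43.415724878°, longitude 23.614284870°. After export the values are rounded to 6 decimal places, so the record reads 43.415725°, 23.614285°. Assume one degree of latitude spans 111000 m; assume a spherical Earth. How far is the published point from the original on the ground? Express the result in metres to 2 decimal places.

Δlat = 43.415724878 − 43.415725 = -0.000000122°; Δlon = 23.614284870 − 23.614285 = -0.000000130°.
N–S: -0.000000122° × 111000 m/° = -0.013542 m.
E–W at 43.4157°: -0.000000130° × 111000 × cos 43.4157° = -0.000000130 × 111000 × 0.7264 ≈ -0.0104818 m.
Combined displacement = (0.013542² + 0.0104818²)^½ ≈ 0.0171246 m.

0.02 metres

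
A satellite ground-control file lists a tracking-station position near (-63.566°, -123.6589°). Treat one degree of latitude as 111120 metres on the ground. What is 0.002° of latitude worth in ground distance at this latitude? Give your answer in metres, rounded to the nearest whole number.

0.002° × 111120 m/° = 222.24 m.

222 metres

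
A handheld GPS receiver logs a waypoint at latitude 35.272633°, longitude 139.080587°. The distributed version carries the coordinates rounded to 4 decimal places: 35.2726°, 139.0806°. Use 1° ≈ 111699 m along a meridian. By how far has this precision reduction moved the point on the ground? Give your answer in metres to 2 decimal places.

3.87 metres

Δlat = 35.272633 − 35.2726 = +0.000033°; Δlon = 139.080587 − 139.0806 = -0.000013°.
N–S: 0.000033° × 111699 m/° = 3.68607 m.
E–W at 35.2726°: -0.000013° × 111699 × cos 35.2726° = -0.000013 × 111699 × 0.8164 ≈ -1.1855 m.
Hypotenuse of the two orthogonal shifts: √(3.68607² + 1.1855²) = 3.87202 m.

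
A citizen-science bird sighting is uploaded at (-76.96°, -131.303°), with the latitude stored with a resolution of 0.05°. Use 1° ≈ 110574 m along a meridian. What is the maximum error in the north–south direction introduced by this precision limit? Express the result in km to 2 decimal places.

With a 0.05° grid the true value lies within half a step, ±0.05°/2 = ±0.025°, of the stored one.
Along the meridian that is 0.025° × 110574 m/° = 2764.35 m.
That is 2764.35 m = 2.7644 km.

2.76 km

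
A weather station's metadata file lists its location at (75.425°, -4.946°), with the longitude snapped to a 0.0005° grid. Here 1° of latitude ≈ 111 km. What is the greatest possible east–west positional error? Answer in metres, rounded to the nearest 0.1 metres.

7.0 metres

With a 0.0005° grid the true value lies within half a step, ±0.0005°/2 = ±0.00025°, of the stored one.
One degree of longitude at 75.425° is 111000 × cos 75.425° ≈ 111000 × 0.2516 = 27932.8 m.
Maximum E–W displacement: 0.00025 × 27932.8 = 6.98321 m.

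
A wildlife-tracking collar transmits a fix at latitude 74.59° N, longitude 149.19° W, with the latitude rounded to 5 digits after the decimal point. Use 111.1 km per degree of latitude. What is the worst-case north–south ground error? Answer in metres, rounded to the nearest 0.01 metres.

Rounding to 5 decimal places leaves the latitude within ±5e-06° of the true value.
North–south distance: 5e-06° × 111100 m/° = 0.5555 m.

0.56 metres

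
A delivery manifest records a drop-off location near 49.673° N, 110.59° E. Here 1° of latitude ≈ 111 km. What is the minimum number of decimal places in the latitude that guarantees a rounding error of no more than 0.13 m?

One degree of latitude covers 111000 m.
With N decimal places the half-ulp bound is 0.5·10⁻ᴺ°, or 0.5·10⁻ᴺ × 111000 m on the ground.
Setting 55500 × 10⁻ᴺ ≤ 0.13 gives 10ᴺ ≥ 4.269e+05, i.e. N ≥ 5.63.
N = 5 would give 0.555 m (too coarse); N = 6 gives 0.0555 m ≤ 0.13 m.

6 decimal places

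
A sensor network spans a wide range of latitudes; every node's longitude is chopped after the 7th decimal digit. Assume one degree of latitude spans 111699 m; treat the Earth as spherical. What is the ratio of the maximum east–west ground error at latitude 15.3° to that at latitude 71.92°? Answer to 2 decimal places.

3.11

Truncating at 7 decimal places can drop up to a full unit in the last place, so the longitude may be off by as much as 1e-07°.
Error at 15.3° = 1e-07° × 111699 × cos 15.3° ≈ 0.01117 × 0.9646 = 0.010774 m.
At 71.92°: 1e-07° × 111699 × cos 71.92° = 1e-07 × 111699 × 0.3103 ≈ 0.0034665 m.
The ratio reduces to cos 15.3° / cos 71.92° = 0.9646/0.3103 ≈ 3.1080.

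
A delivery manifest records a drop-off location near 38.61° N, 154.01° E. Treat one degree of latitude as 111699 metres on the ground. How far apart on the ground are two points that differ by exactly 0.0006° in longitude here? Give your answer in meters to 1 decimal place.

At 38.61° a degree of longitude is 111699 × cos 38.61° ≈ 87282.9 m, so 0.0006° corresponds to 52.3697 m.

52.4 meters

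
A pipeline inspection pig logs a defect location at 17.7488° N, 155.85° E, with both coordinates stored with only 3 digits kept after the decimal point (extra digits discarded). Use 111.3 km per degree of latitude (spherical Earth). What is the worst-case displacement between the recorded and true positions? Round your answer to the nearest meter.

Truncating at 3 decimal places can drop up to a full unit in the last place, so each coordinate may be off by as much as 0.001°.
N–S: 0.001° × 111300 m/° = 111.3 m.
E–W at 17.7488°: 0.001° × 111300 × cos 17.7488° = 0.001 × 111300 × 0.9524 ≈ 106.002 m.
The two errors are perpendicular, so the maximum displacement is √(111.3² + 106.002²) ≈ 153.702 m.

154 meters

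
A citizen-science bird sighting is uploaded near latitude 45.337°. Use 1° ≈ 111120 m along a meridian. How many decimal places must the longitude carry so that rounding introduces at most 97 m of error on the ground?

3 decimal places

At 45.337° one degree of longitude covers 111120 × cos 45.337° ≈ 111120 × 0.7029 ≈ 78110.2 m.
With N decimal places the half-ulp bound is 0.5·10⁻ᴺ°, or 0.5·10⁻ᴺ × 78110.2 m on the ground.
Need 0.5 × 78110.2 × 10⁻ᴺ ≤ 97 → 10⁻ᴺ ≤ 2.484e-03, so N ≥ 2.60.
N = 2 would give 391 m (too coarse); N = 3 gives 39.1 m ≤ 97 m.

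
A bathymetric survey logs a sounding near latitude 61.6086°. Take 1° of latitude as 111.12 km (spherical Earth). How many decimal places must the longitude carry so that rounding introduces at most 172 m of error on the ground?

3 decimal places

At 61.6086° one degree of longitude covers 111120 × cos 61.6086° ≈ 111120 × 0.4755 ≈ 52836.7 m.
Rounding to N decimal places gives at most 0.5 × 10⁻ᴺ degrees of error, i.e. 0.5 × 10⁻ᴺ × 52836.7 m.
Need 0.5 × 52836.7 × 10⁻ᴺ ≤ 172 → 10⁻ᴺ ≤ 6.511e-03, so N ≥ 2.19.
N = 2 would give 264 m (too coarse); N = 3 gives 26.4 m ≤ 172 m.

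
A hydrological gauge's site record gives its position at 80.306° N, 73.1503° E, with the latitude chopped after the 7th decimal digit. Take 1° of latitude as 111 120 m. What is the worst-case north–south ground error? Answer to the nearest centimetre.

Truncating at 7 decimal places can drop up to a full unit in the last place, so the latitude may be off by as much as 1e-07°.
Along the meridian that is 1e-07° × 111120 m/° = 0.011112 m.
That is 0.011112 m = 1.1112 cm.

1 centimetres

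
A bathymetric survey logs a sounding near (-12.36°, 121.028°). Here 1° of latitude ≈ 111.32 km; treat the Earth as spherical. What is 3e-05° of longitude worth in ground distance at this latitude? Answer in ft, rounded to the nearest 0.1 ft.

3e-05° of longitude at 12.36° is 3e-05 × 111320 × cos 12.36° ≈ 3e-05 × 108740 = 3.26219 m.
Converting: 3.26219 m × 3.2808 ft/m ≈ 10.703 ft.

10.7 ft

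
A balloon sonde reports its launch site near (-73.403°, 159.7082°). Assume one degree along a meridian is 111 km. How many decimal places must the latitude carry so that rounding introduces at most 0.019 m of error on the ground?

One degree of latitude covers 111000 m.
N decimal places → at most half a unit in the last place, 0.5 × 10⁻ᴺ° = 111000/2 × 10⁻ᴺ m.
Need 0.5 × 111000 × 10⁻ᴺ ≤ 0.019 → 10⁻ᴺ ≤ 3.423e-07, so N ≥ 6.47.
So 7 decimal places suffice (0.00555 m); 6 would allow up to 0.0555 m.

7 decimal places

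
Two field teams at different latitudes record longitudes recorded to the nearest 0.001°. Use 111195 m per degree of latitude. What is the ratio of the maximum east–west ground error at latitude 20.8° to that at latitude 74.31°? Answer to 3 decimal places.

Rounding to 3 decimal places leaves the longitude within ±0.0005° of the true value.
At 20.8°: 0.0005° × 111195 × cos 20.8° = 0.0005 × 111195 × 0.9348 ≈ 51.974 m.
Error at 74.31° = 0.0005° × 111195 × cos 74.31° ≈ 55.598 × 0.2704 = 15.035 m.
The ratio reduces to cos 20.8° / cos 74.31° = 0.9348/0.2704 ≈ 3.4568.

3.457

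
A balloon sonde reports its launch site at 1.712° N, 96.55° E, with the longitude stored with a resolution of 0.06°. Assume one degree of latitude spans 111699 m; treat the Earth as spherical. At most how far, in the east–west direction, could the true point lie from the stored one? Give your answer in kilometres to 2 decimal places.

3.35 kilometres

With a 0.06° grid the true value lies within half a step, ±0.06°/2 = ±0.03°, of the stored one.
At latitude 1.712° a degree of longitude spans 111699 m × cos 1.712° = 111699 × 0.9996 ≈ 111649 m.
Maximum E–W displacement: 0.03 × 111649 = 3349.47 m.
That is 3349.47 m = 3.3495 km.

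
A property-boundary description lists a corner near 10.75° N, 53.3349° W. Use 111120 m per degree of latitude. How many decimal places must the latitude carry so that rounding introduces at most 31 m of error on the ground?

4 decimal places

One degree of latitude covers 111120 m.
N decimal places → at most half a unit in the last place, 0.5 × 10⁻ᴺ° = 111120/2 × 10⁻ᴺ m.
Setting 55560 × 10⁻ᴺ ≤ 31 gives 10ᴺ ≥ 1792, i.e. N ≥ 3.25.
N = 3 would give 55.6 m (too coarse); N = 4 gives 5.56 m ≤ 31 m.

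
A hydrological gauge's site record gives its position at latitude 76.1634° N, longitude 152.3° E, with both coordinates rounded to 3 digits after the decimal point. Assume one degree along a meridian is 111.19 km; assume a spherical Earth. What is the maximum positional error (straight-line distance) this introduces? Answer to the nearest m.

Rounding to 3 decimal places leaves each coordinate within ±0.0005° of the true value.
North–south component: 0.0005° × 111190 = 55.595 m.
E–W at 76.1634°: 0.0005° × 111190 × cos 76.1634° = 0.0005 × 111190 × 0.2392 ≈ 13.2958 m.
Worst case both components are at the extreme and orthogonal: √(55.595² + 13.2958²) ≈ 57.1628 m.

57 m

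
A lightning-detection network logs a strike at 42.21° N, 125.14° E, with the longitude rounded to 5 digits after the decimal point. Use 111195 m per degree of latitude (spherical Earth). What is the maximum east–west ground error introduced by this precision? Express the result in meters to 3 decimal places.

Rounding to 5 decimal places leaves the longitude within ±5e-06° of the true value.
Parallels shrink by cos φ, so at 42.21° a degree of longitude is 111195 × 0.7407 ≈ 82360.7 m.
East–west error: 5e-06° × 82360.7 m/° ≈ 0.411804 m.

0.412 meters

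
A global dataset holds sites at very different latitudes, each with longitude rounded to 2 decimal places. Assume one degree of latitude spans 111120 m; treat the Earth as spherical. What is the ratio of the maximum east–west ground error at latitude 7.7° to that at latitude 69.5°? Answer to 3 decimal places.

2.830

Rounding to 2 decimal places leaves the longitude within ±0.005° of the true value.
Error at 7.7° = 0.005° × 111120 × cos 7.7° ≈ 555.6 × 0.9910 = 550.59 m.
At 69.5°: 0.005° × 111120 × cos 69.5° = 0.005 × 111120 × 0.3502 ≈ 194.58 m.
The ratio reduces to cos 7.7° / cos 69.5° = 0.9910/0.3502 ≈ 2.8297.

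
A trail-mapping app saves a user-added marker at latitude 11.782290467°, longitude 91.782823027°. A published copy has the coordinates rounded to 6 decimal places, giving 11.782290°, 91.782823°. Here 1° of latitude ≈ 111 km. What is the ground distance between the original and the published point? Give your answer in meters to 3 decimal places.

Δlat = 11.782290467 − 11.782290 = +0.000000467°; Δlon = 91.782823027 − 91.782823 = +0.000000027°.
North–south shift: 0.000000467 × 111000 = 0.051837 m.
East–west at this latitude: 0.000000027° × 111000 × cos 11.7823° ≈ 0.000000027 × 108661 = 0.00293386 m.
Hypotenuse of the two orthogonal shifts: √(0.051837² + 0.00293386²) = 0.05192 m.

0.052 meters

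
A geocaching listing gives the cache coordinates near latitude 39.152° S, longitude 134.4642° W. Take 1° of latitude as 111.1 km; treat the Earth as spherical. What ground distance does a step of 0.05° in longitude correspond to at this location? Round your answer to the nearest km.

One degree of longitude here spans 111100 × cos 39.152° = 111100 × 0.7755 ≈ 86155.1 m; 0.05° of that is 4307.76 m.
That is 4307.76 m = 4.3078 km.

4 km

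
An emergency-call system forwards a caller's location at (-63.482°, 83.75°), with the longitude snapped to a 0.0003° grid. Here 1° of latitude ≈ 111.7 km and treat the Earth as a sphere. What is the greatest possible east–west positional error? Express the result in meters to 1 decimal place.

With a 0.0003° grid the true value lies within half a step, ±0.0003°/2 = ±0.00015°, of the stored one.
Parallels shrink by cos φ, so at 63.482° a degree of longitude is 111700 × 0.4465 ≈ 49871.7 m.
So at most 0.00015° × 49871.7 ≈ 7.48075 m east–west.

7.5 meters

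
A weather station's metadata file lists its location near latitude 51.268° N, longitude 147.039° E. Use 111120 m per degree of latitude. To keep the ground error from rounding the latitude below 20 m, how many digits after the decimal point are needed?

One degree of latitude covers 111120 m.
N decimal places → at most half a unit in the last place, 0.5 × 10⁻ᴺ° = 111120/2 × 10⁻ᴺ m.
Need 0.5 × 111120 × 10⁻ᴺ ≤ 20 → 10⁻ᴺ ≤ 3.600e-04, so N ≥ 3.44.
So 4 decimal places suffice (5.56 m); 3 would allow up to 55.6 m.

4 decimal places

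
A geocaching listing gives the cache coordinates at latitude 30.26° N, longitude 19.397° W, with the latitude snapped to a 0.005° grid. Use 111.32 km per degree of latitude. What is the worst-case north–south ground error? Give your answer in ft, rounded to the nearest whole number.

With a 0.005° grid the true value lies within half a step, ±0.005°/2 = ±0.0025°, of the stored one.
North–south distance: 0.0025° × 111320 m/° = 278.3 m.
Converting: 278.3 m × 3.2808 ft/m ≈ 913.06 ft.

913 ft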